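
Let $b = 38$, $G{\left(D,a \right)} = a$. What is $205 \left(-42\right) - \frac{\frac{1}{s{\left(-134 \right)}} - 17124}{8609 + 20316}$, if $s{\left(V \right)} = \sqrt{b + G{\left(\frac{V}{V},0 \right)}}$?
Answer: $- \frac{249027126}{28925} - \frac{\sqrt{38}}{1099150} \approx -8609.4$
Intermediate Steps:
$s{\left(V \right)} = \sqrt{38}$ ($s{\left(V \right)} = \sqrt{38 + 0} = \sqrt{38}$)
$205 \left(-42\right) - \frac{\frac{1}{s{\left(-134 \right)}} - 17124}{8609 + 20316} = 205 \left(-42\right) - \frac{\frac{1}{\sqrt{38}} - 17124}{8609 + 20316} = -8610 - \frac{\frac{\sqrt{38}}{38} - 17124}{28925} = -8610 - \left(-17124 + \frac{\sqrt{38}}{38}\right) \frac{1}{28925} = -8610 - \left(- \frac{17124}{28925} + \frac{\sqrt{38}}{1099150}\right) = -8610 + \left(\frac{17124}{28925} - \frac{\sqrt{38}}{1099150}\right) = - \frac{249027126}{28925} - \frac{\sqrt{38}}{1099150}$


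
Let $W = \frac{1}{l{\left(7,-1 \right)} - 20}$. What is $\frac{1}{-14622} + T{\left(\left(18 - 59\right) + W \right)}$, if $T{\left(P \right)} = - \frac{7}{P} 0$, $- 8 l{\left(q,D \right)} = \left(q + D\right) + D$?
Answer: $- \frac{1}{14622} \approx -6.839 \cdot 10^{-5}$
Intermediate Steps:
$l{\left(q,D \right)} = - \frac{D}{4} - \frac{q}{8}$ ($l{\left(q,D \right)} = - \frac{\left(q + D\right) + D}{8} = - \frac{\left(D + q\right) + D}{8} = - \frac{q + 2 D}{8} = - \frac{D}{4} - \frac{q}{8}$)
$W = - \frac{8}{165}$ ($W = \frac{1}{\left(\left(- \frac{1}{4}\right) \left(-1\right) - \frac{7}{8}\right) - 20} = \frac{1}{\left(\frac{1}{4} - \frac{7}{8}\right) - 20} = \frac{1}{- \frac{5}{8} - 20} = \frac{1}{- \frac{165}{8}} = - \frac{8}{165} \approx -0.048485$)
$T{\left(P \right)} = 0$
$\frac{1}{-14622} + T{\left(\left(18 - 59\right) + W \right)} = \frac{1}{-14622} + 0 = - \frac{1}{14622} + 0 = - \frac{1}{14622}$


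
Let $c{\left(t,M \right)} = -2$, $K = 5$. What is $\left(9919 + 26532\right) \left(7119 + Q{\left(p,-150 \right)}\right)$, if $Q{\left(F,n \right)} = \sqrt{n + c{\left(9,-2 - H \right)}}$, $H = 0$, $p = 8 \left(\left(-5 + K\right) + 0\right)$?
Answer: $259494669 + 72902 i \sqrt{38} \approx 2.5949 \cdot 10^{8} + 4.494 \cdot 10^{5} i$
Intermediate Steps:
$p = 0$ ($p = 8 \left(\left(-5 + 5\right) + 0\right) = 8 \left(0 + 0\right) = 8 \cdot 0 = 0$)
$Q{\left(F,n \right)} = \sqrt{-2 + n}$ ($Q{\left(F,n \right)} = \sqrt{n - 2} = \sqrt{-2 + n}$)
$\left(9919 + 26532\right) \left(7119 + Q{\left(p,-150 \right)}\right) = \left(9919 + 26532\right) \left(7119 + \sqrt{-2 - 150}\right) = 36451 \left(7119 + \sqrt{-152}\right) = 36451 \left(7119 + 2 i \sqrt{38}\right) = 259494669 + 72902 i \sqrt{38}$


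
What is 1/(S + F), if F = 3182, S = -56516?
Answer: -1/53334 ≈ -1.8750e-5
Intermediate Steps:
1/(S + F) = 1/(-56516 + 3182) = 1/(-53334) = -1/53334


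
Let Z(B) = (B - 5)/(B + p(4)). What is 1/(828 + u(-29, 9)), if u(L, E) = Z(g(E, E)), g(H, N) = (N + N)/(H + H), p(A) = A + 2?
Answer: 7/5792 ≈ 0.0012086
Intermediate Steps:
p(A) = 2 + A
g(H, N) = N/H (g(H, N) = (2*N)/((2*H)) = (2*N)*(1/(2*H)) = N/H)
Z(B) = (-5 + B)/(6 + B) (Z(B) = (B - 5)/(B + (2 + 4)) = (-5 + B)/(B + 6) = (-5 + B)/(6 + B))
u(L, E) = -4/7 (u(L, E) = (-5 + E/E)/(6 + E/E) = (-5 + 1)/(6 + 1) = -4/7)
1/(828 + u(-29, 9)) = 1/(828 - 4/7) = 1/(5792/7) = 7/5792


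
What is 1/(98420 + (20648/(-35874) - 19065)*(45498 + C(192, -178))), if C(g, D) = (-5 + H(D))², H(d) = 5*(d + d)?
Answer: -5979/368393458174009 ≈ -1.6230e-11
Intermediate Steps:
H(d) = 10*d (H(d) = 5*(2*d) = 10*d)
C(g, D) = (-5 + 10*D)²
1/(98420 + (20648/(-35874) - 19065)*(45498 + C(192, -178))) = 1/(98420 + (20648/(-35874) - 19065)*(45498 + 25*(-1 + 2*(-178))²)) = 1/(98420 + (20648*(-1/35874) - 19065)*(45498 + 25*(-1 - 356)²)) = 1/(98420 + (-10324/17937 - 19065)*(45498 + 25*(-357)²)) = 1/(98420 - 341979229*(45498 + 25*127449)/17937) = 1/(98420 - 341979229*(45498 + 3186225)/17937) = 1/(98420 - 341979229/17937*3231723) = 1/(98420 - 368394046627189/5979) = 1/(-368393458174009/5979) = -5979/368393458174009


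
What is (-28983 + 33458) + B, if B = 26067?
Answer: 30542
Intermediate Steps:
(-28983 + 33458) + B = (-28983 + 33458) + 26067 = 4475 + 26067 = 30542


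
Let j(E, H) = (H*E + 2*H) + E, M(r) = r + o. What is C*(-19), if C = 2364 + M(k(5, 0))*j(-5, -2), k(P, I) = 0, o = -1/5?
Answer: -224561/5 ≈ -44912.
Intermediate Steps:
o = -⅕ (o = -1*⅕ = -⅕ ≈ -0.20000)
M(r) = -⅕ + r (M(r) = r - ⅕ = -⅕ + r)
j(E, H) = E + 2*H + E*H (j(E, H) = (E*H + 2*H) + E = (2*H + E*H) + E = E + 2*H + E*H)
C = 11819/5 (C = 2364 + (-⅕ + 0)*(-5 + 2*(-2) - 5*(-2)) = 2364 - (-5 - 4 + 10)/5 = 2364 - ⅕*1 = 2364 - ⅕ = 11819/5 ≈ 2363.8)
C*(-19) = (11819/5)*(-19) = -224561/5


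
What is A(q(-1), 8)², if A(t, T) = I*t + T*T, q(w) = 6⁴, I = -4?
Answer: 26214400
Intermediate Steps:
q(w) = 1296
A(t, T) = T² - 4*t (A(t, T) = -4*t + T*T = -4*t + T² = T² - 4*t)
A(q(-1), 8)² = (8² - 4*1296)² = (64 - 5184)² = (-5120)² = 26214400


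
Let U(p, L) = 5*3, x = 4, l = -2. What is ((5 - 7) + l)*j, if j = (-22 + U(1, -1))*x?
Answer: 112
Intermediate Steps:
U(p, L) = 15
j = -28 (j = (-22 + 15)*4 = -7*4 = -28)
((5 - 7) + l)*j = ((5 - 7) - 2)*(-28) = (-2 - 2)*(-28) = -4*(-28) = 112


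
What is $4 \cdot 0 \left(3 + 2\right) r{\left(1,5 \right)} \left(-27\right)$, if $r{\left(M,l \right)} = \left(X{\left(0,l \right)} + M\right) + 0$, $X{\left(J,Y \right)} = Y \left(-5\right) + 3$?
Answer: $0$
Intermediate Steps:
$X{\left(J,Y \right)} = 3 - 5 Y$ ($X{\left(J,Y \right)} = - 5 Y + 3 = 3 - 5 Y$)
$r{\left(M,l \right)} = 3 + M - 5 l$ ($r{\left(M,l \right)} = \left(\left(3 - 5 l\right) + M\right) + 0 = \left(3 + M - 5 l\right) + 0 = 3 + M - 5 l$)
$4 \cdot 0 \left(3 + 2\right) r{\left(1,5 \right)} \left(-27\right) = 4 \cdot 0 \left(3 + 2\right) \left(3 + 1 - 25\right) \left(-27\right) = 4 \cdot 0 \cdot 5 \left(3 + 1 - 25\right) \left(-27\right) = 4 \cdot 0 \left(-21\right) \left(-27\right) = 0 \left(-21\right) \left(-27\right) = 0 \left(-27\right) = 0$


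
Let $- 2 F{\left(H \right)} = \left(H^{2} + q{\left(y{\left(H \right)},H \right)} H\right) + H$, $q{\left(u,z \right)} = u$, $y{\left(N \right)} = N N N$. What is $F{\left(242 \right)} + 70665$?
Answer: $-1714829786$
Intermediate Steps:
$y{\left(N \right)} = N^{3}$ ($y{\left(N \right)} = N^{2} N = N^{3}$)
$F{\left(H \right)} = - \frac{H}{2} - \frac{H^{2}}{2} - \frac{H^{4}}{2}$ ($F{\left(H \right)} = - \frac{\left(H^{2} + H^{3} H\right) + H}{2} = - \frac{\left(H^{2} + H^{4}\right) + H}{2} = - \frac{H + H^{2} + H^{4}}{2} = - \frac{H}{2} - \frac{H^{2}}{2} - \frac{H^{4}}{2}$)
$F{\left(242 \right)} + 70665 = \left(- \frac{1}{2}\right) 242 \left(1 + 242 + 242^{3}\right) + 70665 = \left(- \frac{1}{2}\right) 242 \left(1 + 242 + 14172488\right) + 70665 = \left(- \frac{1}{2}\right) 242 \cdot 14172731 + 70665 = -1714900451 + 70665 = -1714829786$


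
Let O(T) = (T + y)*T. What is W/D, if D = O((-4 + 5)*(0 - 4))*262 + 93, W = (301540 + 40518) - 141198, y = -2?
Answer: 200860/6381 ≈ 31.478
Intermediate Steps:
W = 200860 (W = 342058 - 141198 = 200860)
O(T) = T*(-2 + T) (O(T) = (T - 2)*T = (-2 + T)*T = T*(-2 + T))
D = 6381 (D = (((-4 + 5)*(0 - 4))*(-2 + (-4 + 5)*(0 - 4)))*262 + 93 = ((1*(-4))*(-2 + 1*(-4)))*262 + 93 = -4*(-2 - 4)*262 + 93 = -4*(-6)*262 + 93 = 24*262 + 93 = 6288 + 93 = 6381)
W/D = 200860/6381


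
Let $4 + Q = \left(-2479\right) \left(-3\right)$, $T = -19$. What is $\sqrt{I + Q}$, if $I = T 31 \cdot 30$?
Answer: $i \sqrt{10237} \approx 101.18 i$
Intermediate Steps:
$I = -17670$ ($I = \left(-19\right) 31 \cdot 30 = \left(-589\right) 30 = -17670$)
$Q = 7433$ ($Q = -4 - -7437 = -4 + 7437 = 7433$)
$\sqrt{I + Q} = \sqrt{-17670 + 7433} = \sqrt{-10237} = i \sqrt{10237}$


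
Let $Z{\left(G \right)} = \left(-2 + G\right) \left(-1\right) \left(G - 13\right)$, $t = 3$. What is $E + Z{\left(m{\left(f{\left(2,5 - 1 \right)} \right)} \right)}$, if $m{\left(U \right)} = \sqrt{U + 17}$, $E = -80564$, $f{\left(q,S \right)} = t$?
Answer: $-80610 + 30 \sqrt{5} \approx -80543.0$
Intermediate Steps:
$f{\left(q,S \right)} = 3$
$m{\left(U \right)} = \sqrt{17 + U}$
$Z{\left(G \right)} = \left(-13 + G\right) \left(2 - G\right)$ ($Z{\left(G \right)} = \left(2 - G\right) \left(-13 + G\right) = \left(-13 + G\right) \left(2 - G\right)$)
$E + Z{\left(m{\left(f{\left(2,5 - 1 \right)} \right)} \right)} = -80564 - \left(26 + \left(\sqrt{17 + 3}\right)^{2} - 15 \sqrt{17 + 3}\right) = -80564 - \left(26 + \left(\sqrt{20}\right)^{2} - 30 \sqrt{5}\right) = -80564 - \left(26 + \left(2 \sqrt{5}\right)^{2} - 30 \sqrt{5}\right) = -80564 - \left(46 - 30 \sqrt{5}\right) = -80610 + 30 \sqrt{5}$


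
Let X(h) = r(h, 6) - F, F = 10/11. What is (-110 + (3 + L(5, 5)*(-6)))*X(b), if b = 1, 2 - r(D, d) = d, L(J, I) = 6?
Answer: 702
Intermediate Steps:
F = 10/11 (F = 10*(1/11) = 10/11 ≈ 0.90909)
r(D, d) = 2 - d
X(h) = -54/11 (X(h) = (2 - 1*6) - 1*10/11 = (2 - 6) - 10/11 = -4 - 10/11 = -54/11)
(-110 + (3 + L(5, 5)*(-6)))*X(b) = (-110 + (3 + 6*(-6)))*(-54/11) = (-110 + (3 - 36))*(-54/11) = (-110 - 33)*(-54/11) = -143*(-54/11) = 702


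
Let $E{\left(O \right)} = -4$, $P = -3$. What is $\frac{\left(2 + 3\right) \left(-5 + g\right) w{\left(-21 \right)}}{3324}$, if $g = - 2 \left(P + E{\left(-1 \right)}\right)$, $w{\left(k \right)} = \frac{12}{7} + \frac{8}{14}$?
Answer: $\frac{60}{1939} \approx 0.030944$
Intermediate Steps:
$w{\left(k \right)} = \frac{16}{7}$ ($w{\left(k \right)} = 12 \cdot \frac{1}{7} + 8 \cdot \frac{1}{14} = \frac{12}{7} + \frac{4}{7} = \frac{16}{7}$)
$g = 14$ ($g = - 2 \left(-3 - 4\right) = \left(-2\right) \left(-7\right) = 14$)
$\frac{\left(2 + 3\right) \left(-5 + g\right) w{\left(-21 \right)}}{3324} = \frac{\left(2 + 3\right) \left(-5 + 14\right) \frac{16}{7}}{3324} = 5 \cdot 9 \cdot \frac{16}{7} \cdot \frac{1}{3324} = 45 \cdot \frac{16}{7} \cdot \frac{1}{3324} = \frac{720}{7} \cdot \frac{1}{3324} = \frac{60}{1939}$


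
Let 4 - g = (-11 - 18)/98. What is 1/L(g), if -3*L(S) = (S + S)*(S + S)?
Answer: -7203/177241 ≈ -0.040640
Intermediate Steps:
g = 421/98 (g = 4 - (-11 - 18)/98 = 4 - (-29)/98 = 4 - 1*(-29/98) = 4 + 29/98 = 421/98 ≈ 4.2959)
L(S) = -4*S**2/3 (L(S) = -(S + S)*(S + S)/3 = -2*S*2*S/3 = -4*S**2/3)
1/L(g) = 1/(-4*(421/98)**2/3) = 1/(-4/3*177241/9604) = 1/(-177241/7203) = -7203/177241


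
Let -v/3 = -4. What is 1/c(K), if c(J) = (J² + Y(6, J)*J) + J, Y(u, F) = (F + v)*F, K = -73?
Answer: -1/319813 ≈ -3.1268e-6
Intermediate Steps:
v = 12 (v = -3*(-4) = 12)
Y(u, F) = F*(12 + F) (Y(u, F) = (F + 12)*F = (12 + F)*F = F*(12 + F))
c(J) = J + J² + J²*(12 + J) (c(J) = (J² + (J*(12 + J))*J) + J = (J² + J²*(12 + J)) + J = J + J² + J²*(12 + J))
1/c(K) = 1/(-73*(1 - 73 - 73*(12 - 73))) = 1/(-73*(1 - 73 - 73*(-61))) = 1/(-73*(1 - 73 + 4453)) = 1/(-73*4381) = 1/(-319813) = -1/319813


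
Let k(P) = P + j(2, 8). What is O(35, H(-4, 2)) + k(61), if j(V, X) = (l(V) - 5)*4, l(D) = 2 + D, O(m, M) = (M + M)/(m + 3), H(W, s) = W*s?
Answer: 1075/19 ≈ 56.579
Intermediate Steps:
O(m, M) = 2*M/(3 + m) (O(m, M) = (2*M)/(3 + m) = 2*M/(3 + m))
j(V, X) = -12 + 4*V (j(V, X) = ((2 + V) - 5)*4 = (-3 + V)*4 = -12 + 4*V)
k(P) = -4 + P (k(P) = P + (-12 + 4*2) = P + (-12 + 8) = P - 4 = -4 + P)
O(35, H(-4, 2)) + k(61) = 2*(-4*2)/(3 + 35) + (-4 + 61) = 2*(-8)/38 + 57 = 2*(-8)*(1/38) + 57 = -8/19 + 57 = 1075/19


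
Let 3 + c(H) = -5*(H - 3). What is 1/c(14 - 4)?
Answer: -1/38 ≈ -0.026316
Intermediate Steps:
c(H) = 12 - 5*H (c(H) = -3 - 5*(H - 3) = -3 - 5*(-3 + H) = -3 + (15 - 5*H) = 12 - 5*H)
1/c(14 - 4) = 1/(12 - 5*(14 - 4)) = 1/(12 - 5*10) = 1/(12 - 50) = 1/(-38) = -1/38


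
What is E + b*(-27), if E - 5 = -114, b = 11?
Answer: -406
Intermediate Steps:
E = -109 (E = 5 - 114 = -109)
E + b*(-27) = -109 + 11*(-27) = -109 - 297 = -406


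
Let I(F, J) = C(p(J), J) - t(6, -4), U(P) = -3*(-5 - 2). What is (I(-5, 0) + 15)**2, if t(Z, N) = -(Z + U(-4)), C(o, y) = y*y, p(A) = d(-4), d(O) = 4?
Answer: 1764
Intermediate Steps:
p(A) = 4
U(P) = 21 (U(P) = -3*(-7) = 21)
C(o, y) = y**2
t(Z, N) = -21 - Z (t(Z, N) = -(Z + 21) = -(21 + Z) = -21 - Z)
I(F, J) = 27 + J**2 (I(F, J) = J**2 - (-21 - 1*6) = J**2 - (-21 - 6) = J**2 - 1*(-27) = J**2 + 27 = 27 + J**2)
(I(-5, 0) + 15)**2 = ((27 + 0**2) + 15)**2 = ((27 + 0) + 15)**2 = (27 + 15)**2 = 42**2 = 1764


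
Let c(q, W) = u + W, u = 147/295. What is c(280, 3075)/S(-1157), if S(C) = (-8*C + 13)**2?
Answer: 907272/25344736495 ≈ 3.5797e-5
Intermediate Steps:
u = 147/295 (u = 147*(1/295) = 147/295 ≈ 0.49831)
S(C) = (13 - 8*C)**2
c(q, W) = 147/295 + W
c(280, 3075)/S(-1157) = (147/295 + 3075)/((-13 + 8*(-1157))**2) = 907272/(295*((-13 - 9256)**2)) = 907272/(295*((-9269)**2)) = (907272/295)/85914361 = (907272/295)*(1/85914361) = 907272/25344736495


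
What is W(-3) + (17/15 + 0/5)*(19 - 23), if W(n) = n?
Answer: -113/15 ≈ -7.5333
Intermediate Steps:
W(-3) + (17/15 + 0/5)*(19 - 23) = -3 + (17/15 + 0/5)*(19 - 23) = -3 + (17*(1/15) + 0*(1/5))*(-4) = -3 + (17/15 + 0)*(-4) = -3 + (17/15)*(-4) = -3 - 68/15 = -113/15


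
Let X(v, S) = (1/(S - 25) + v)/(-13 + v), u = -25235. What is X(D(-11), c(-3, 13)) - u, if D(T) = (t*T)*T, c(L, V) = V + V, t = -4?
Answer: 1791754/71 ≈ 25236.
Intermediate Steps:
c(L, V) = 2*V
D(T) = -4*T² (D(T) = (-4*T)*T = -4*T²)
X(v, S) = (v + 1/(-25 + S))/(-13 + v) (X(v, S) = (1/(-25 + S) + v)/(-13 + v) = (v + 1/(-25 + S))/(-13 + v))
X(D(-11), c(-3, 13)) - u = (1 - (-100)*(-11)² + (2*13)*(-4*(-11)²))/(325 - (-100)*(-11)² - 26*13 + (2*13)*(-4*(-11)²)) - 1*(-25235) = (1 - (-100)*121 + 26*(-4*121))/(325 - (-100)*121 - 13*26 + 26*(-4*121)) + 25235 = (1 - 25*(-484) + 26*(-484))/(325 - 25*(-484) - 338 + 26*(-484)) + 25235 = (1 + 12100 - 12584)/(325 + 12100 - 338 - 12584) + 25235 = -483/(-497) + 25235 = -1/497*(-483) + 25235 = 69/71 + 25235 = 1791754/71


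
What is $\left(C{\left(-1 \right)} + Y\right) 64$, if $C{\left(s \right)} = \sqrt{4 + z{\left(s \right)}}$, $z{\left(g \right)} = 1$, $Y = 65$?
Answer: $4160 + 64 \sqrt{5} \approx 4303.1$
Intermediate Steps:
$C{\left(s \right)} = \sqrt{5}$ ($C{\left(s \right)} = \sqrt{4 + 1} = \sqrt{5}$)
$\left(C{\left(-1 \right)} + Y\right) 64 = \left(\sqrt{5} + 65\right) 64 = \left(65 + \sqrt{5}\right) 64 = 4160 + 64 \sqrt{5}$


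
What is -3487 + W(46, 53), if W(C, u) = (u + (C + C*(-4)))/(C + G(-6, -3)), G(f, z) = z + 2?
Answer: -31400/9 ≈ -3488.9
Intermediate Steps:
G(f, z) = 2 + z
W(C, u) = (u - 3*C)/(-1 + C) (W(C, u) = (u + (C + C*(-4)))/(C + (2 - 3)) = (u + (C - 4*C))/(C - 1) = (u - 3*C)/(-1 + C))
-3487 + W(46, 53) = -3487 + (53 - 3*46)/(-1 + 46) = -3487 + (53 - 138)/45 = -3487 + (1/45)*(-85) = -3487 - 17/9 = -31400/9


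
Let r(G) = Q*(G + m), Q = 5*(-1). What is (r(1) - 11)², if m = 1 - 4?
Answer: 1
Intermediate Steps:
Q = -5
m = -3
r(G) = 15 - 5*G (r(G) = -5*(G - 3) = -5*(-3 + G) = 15 - 5*G)
(r(1) - 11)² = ((15 - 5*1) - 11)² = ((15 - 5) - 11)² = (10 - 11)² = (-1)² = 1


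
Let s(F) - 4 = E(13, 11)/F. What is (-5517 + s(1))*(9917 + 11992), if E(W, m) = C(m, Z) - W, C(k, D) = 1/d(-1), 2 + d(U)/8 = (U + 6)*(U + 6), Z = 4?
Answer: -22276698747/184 ≈ -1.2107e+8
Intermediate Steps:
d(U) = -16 + 8*(6 + U)² (d(U) = -16 + 8*((U + 6)*(U + 6)) = -16 + 8*((6 + U)*(6 + U)) = -16 + 8*(6 + U)²)
C(k, D) = 1/184 (C(k, D) = 1/(-16 + 8*(6 - 1)²) = 1/(-16 + 8*5²) = 1/(-16 + 8*25) = 1/(-16 + 200) = 1/184)
E(W, m) = 1/184 - W
s(F) = 4 - 2391/(184*F) (s(F) = 4 + (1/184 - 1*13)/F = 4 + (1/184 - 13)/F = 4 - 2391/(184*F))
(-5517 + s(1))*(9917 + 11992) = (-5517 + (4 - 2391/184/1))*(9917 + 11992) = (-5517 + (4 - 2391/184*1))*21909 = (-5517 + (4 - 2391/184))*21909 = (-5517 - 1655/184)*21909 = -1016783/184*21909 = -22276698747/184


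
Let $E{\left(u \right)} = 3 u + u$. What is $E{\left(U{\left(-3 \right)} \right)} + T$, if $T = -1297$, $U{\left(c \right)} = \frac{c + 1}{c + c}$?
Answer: $- \frac{3887}{3} \approx -1295.7$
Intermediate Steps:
$U{\left(c \right)} = \frac{1 + c}{2 c}$
$E{\left(u \right)} = 4 u$
$E{\left(U{\left(-3 \right)} \right)} + T = 4 \frac{1 - 3}{2 \left(-3\right)} - 1297 = 4 \cdot \frac{1}{2} \left(- \frac{1}{3}\right) \left(-2\right) - 1297 = 4 \cdot \frac{1}{3} - 1297 = \frac{4}{3} - 1297 = - \frac{3887}{3}$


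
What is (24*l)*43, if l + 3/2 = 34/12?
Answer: 1376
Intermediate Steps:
l = 4/3 (l = -3/2 + 34/12 = -3/2 + 34*(1/12) = -3/2 + 17/6 = 4/3 ≈ 1.3333)
(24*l)*43 = (24*(4/3))*43 = 32*43 = 1376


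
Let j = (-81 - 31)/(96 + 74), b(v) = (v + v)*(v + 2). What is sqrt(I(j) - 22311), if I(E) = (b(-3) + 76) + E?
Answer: I*sqrt(160609285)/85 ≈ 149.1*I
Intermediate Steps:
b(v) = 2*v*(2 + v) (b(v) = (2*v)*(2 + v) = 2*v*(2 + v))
j = -56/85 (j = -112/170 = -112*1/170 = -56/85 ≈ -0.65882)
I(E) = 82 + E (I(E) = (2*(-3)*(2 - 3) + 76) + E = (2*(-3)*(-1) + 76) + E = (6 + 76) + E = 82 + E)
sqrt(I(j) - 22311) = sqrt((82 - 56/85) - 22311) = sqrt(6914/85 - 22311) = sqrt(-1889521/85) = I*sqrt(160609285)/85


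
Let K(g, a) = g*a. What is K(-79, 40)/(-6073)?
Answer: 3160/6073 ≈ 0.52034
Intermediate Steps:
K(g, a) = a*g
K(-79, 40)/(-6073) = (40*(-79))/(-6073) = -3160*(-1/6073) = 3160/6073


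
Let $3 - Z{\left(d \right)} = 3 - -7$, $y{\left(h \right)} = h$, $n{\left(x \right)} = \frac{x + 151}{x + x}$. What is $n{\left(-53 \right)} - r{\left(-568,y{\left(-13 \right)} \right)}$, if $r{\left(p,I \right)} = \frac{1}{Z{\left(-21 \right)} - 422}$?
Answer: $- \frac{20968}{22737} \approx -0.9222$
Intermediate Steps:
$n{\left(x \right)} = \frac{151 + x}{2 x}$
$Z{\left(d \right)} = -7$ ($Z{\left(d \right)} = 3 - \left(3 - -7\right) = 3 - \left(3 + 7\right) = 3 - 10 = -7$)
$r{\left(p,I \right)} = - \frac{1}{429}$ ($r{\left(p,I \right)} = \frac{1}{-7 - 422} = \frac{1}{-429} = - \frac{1}{429}$)
$n{\left(-53 \right)} - r{\left(-568,y{\left(-13 \right)} \right)} = \frac{151 - 53}{2 \left(-53\right)} - - \frac{1}{429} = \frac{1}{2} \left(- \frac{1}{53}\right) 98 + \frac{1}{429} = - \frac{49}{53} + \frac{1}{429} = - \frac{20968}{22737}$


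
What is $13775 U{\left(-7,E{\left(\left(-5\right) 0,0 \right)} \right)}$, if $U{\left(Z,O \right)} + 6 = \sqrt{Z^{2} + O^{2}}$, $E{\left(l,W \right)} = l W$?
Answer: $13775$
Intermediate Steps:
$E{\left(l,W \right)} = W l$
$U{\left(Z,O \right)} = -6 + \sqrt{O^{2} + Z^{2}}$ ($U{\left(Z,O \right)} = -6 + \sqrt{Z^{2} + O^{2}} = -6 + \sqrt{O^{2} + Z^{2}}$)
$13775 U{\left(-7,E{\left(\left(-5\right) 0,0 \right)} \right)} = 13775 \left(-6 + \sqrt{\left(0 \left(\left(-5\right) 0\right)\right)^{2} + \left(-7\right)^{2}}\right) = 13775 \left(-6 + \sqrt{\left(0 \cdot 0\right)^{2} + 49}\right) = 13775 \left(-6 + \sqrt{0^{2} + 49}\right) = 13775 \left(-6 + \sqrt{0 + 49}\right) = 13775 \left(-6 + \sqrt{49}\right) = 13775 \left(-6 + 7\right) = 13775 \cdot 1 = 13775$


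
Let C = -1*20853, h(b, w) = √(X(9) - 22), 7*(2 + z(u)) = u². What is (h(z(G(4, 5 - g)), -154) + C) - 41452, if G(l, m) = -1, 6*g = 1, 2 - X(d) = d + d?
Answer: -62305 + I*√38 ≈ -62305.0 + 6.1644*I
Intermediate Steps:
X(d) = 2 - 2*d (X(d) = 2 - (d + d) = 2 - 2*d)
g = ⅙ (g = (⅙)*1 = ⅙ ≈ 0.16667)
z(u) = -2 + u²/7
h(b, w) = I*√38 (h(b, w) = √((2 - 2*9) - 22) = √((2 - 18) - 22) = √(-16 - 22) = √(-38) = I*√38)
C = -20853
(h(z(G(4, 5 - g)), -154) + C) - 41452 = (I*√38 - 20853) - 41452 = (-20853 + I*√38) - 41452 = -62305 + I*√38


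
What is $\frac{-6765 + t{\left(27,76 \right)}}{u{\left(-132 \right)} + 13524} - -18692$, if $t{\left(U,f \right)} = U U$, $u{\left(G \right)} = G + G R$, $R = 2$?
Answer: $\frac{20448545}{1094} \approx 18692.0$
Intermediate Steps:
$u{\left(G \right)} = 3 G$ ($u{\left(G \right)} = G + G 2 = G + 2 G = 3 G$)
$t{\left(U,f \right)} = U^{2}$
$\frac{-6765 + t{\left(27,76 \right)}}{u{\left(-132 \right)} + 13524} - -18692 = \frac{-6765 + 27^{2}}{3 \left(-132\right) + 13524} - -18692 = \frac{-6765 + 729}{-396 + 13524} + 18692 = - \frac{6036}{13128} + 18692 = \left(-6036\right) \frac{1}{13128} + 18692 = - \frac{503}{1094} + 18692 = \frac{20448545}{1094}$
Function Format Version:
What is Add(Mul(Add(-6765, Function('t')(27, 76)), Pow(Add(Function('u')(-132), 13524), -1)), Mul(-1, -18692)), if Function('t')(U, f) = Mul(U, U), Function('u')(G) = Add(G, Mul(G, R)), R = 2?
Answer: Rational(20448545, 1094) ≈ 18692.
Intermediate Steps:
Function('u')(G) = Mul(3, G) (Function('u')(G) = Add(G, Mul(G, 2)) = Add(G, Mul(2, G)) = Mul(3, G))
Function('t')(U, f) = Pow(U, 2)
Add(Mul(Add(-6765, Function('t')(27, 76)), Pow(Add(Function('u')(-132), 13524), -1)), Mul(-1, -18692)) = Add(Mul(Add(-6765, Pow(27, 2)), Pow(Add(Mul(3, -132), 13524), -1)), Mul(-1, -18692)) = Add(Mul(Add(-6765, 729), Pow(Add(-396, 13524), -1)), 18692) = Add(Mul(-6036, Pow(13128, -1)), 18692) = Add(Mul(-6036, Rational(1, 13128)), 18692) = Add(Rational(-503, 1094), 18692) = Rational(20448545, 1094)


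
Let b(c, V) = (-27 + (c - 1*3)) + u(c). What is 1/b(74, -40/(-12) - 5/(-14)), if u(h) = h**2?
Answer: 1/5520 ≈ 0.00018116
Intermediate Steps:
b(c, V) = -30 + c + c**2 (b(c, V) = (-27 + (c - 1*3)) + c**2 = (-27 + (c - 3)) + c**2 = (-27 + (-3 + c)) + c**2 = (-30 + c) + c**2 = -30 + c + c**2)
1/b(74, -40/(-12) - 5/(-14)) = 1/(-30 + 74 + 74**2) = 1/(-30 + 74 + 5476) = 1/5520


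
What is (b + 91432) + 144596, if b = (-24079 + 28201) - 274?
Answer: 239876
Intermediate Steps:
b = 3848 (b = 4122 - 274 = 3848)
(b + 91432) + 144596 = (3848 + 91432) + 144596 = 95280 + 144596 = 239876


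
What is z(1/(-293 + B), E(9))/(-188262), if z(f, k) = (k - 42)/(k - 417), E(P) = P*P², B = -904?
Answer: -229/19579248 ≈ -1.1696e-5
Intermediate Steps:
E(P) = P³
z(f, k) = (-42 + k)/(-417 + k)
z(1/(-293 + B), E(9))/(-188262) = ((-42 + 9³)/(-417 + 9³))/(-188262) = ((-42 + 729)/(-417 + 729))*(-1/188262) = (687/312)*(-1/188262) = ((1/312)*687)*(-1/188262) = (229/104)*(-1/188262) = -229/19579248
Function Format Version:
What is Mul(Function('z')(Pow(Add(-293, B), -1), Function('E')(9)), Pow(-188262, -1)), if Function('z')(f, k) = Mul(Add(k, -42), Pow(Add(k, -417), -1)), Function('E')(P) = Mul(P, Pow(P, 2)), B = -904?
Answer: Rational(-229, 19579248) ≈ -1.1696e-5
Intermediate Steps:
Function('E')(P) = Pow(P, 3)
Function('z')(f, k) = Mul(Pow(Add(-417, k), -1), Add(-42, k)) (Function('z')(f, k) = Mul(Add(-42, k), Pow(Add(-417, k), -1)) = Mul(Pow(Add(-417, k), -1), Add(-42, k)))
Mul(Function('z')(Pow(Add(-293, B), -1), Function('E')(9)), Pow(-188262, -1)) = Mul(Mul(Pow(Add(-417, Pow(9, 3)), -1), Add(-42, Pow(9, 3))), Pow(-188262, -1)) = Mul(Mul(Pow(Add(-417, 729), -1), Add(-42, 729)), Rational(-1, 188262)) = Mul(Mul(Pow(312, -1), 687), Rational(-1, 188262)) = Mul(Mul(Rational(1, 312), 687), Rational(-1, 188262)) = Mul(Rational(229, 104), Rational(-1, 188262)) = Rational(-229, 19579248)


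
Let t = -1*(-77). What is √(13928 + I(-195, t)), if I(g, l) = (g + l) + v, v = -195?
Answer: √13615 ≈ 116.68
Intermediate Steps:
t = 77
I(g, l) = -195 + g + l (I(g, l) = (g + l) - 195 = -195 + g + l)
√(13928 + I(-195, t)) = √(13928 + (-195 - 195 + 77)) = √(13928 - 313) = √13615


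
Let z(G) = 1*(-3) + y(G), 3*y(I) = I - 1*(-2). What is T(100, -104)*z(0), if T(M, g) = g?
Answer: 728/3 ≈ 242.67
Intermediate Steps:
y(I) = ⅔ + I/3 (y(I) = (I - 1*(-2))/3 = (I + 2)/3 = (2 + I)/3 = ⅔ + I/3)
z(G) = -7/3 + G/3 (z(G) = 1*(-3) + (⅔ + G/3) = -3 + (⅔ + G/3) = -7/3 + G/3)
T(100, -104)*z(0) = -104*(-7/3 + (⅓)*0) = -104*(-7/3 + 0) = -104*(-7/3) = 728/3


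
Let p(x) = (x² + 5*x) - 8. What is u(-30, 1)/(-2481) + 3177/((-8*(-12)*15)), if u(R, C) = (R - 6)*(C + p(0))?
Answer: 278491/132320 ≈ 2.1047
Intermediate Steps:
p(x) = -8 + x² + 5*x
u(R, C) = (-8 + C)*(-6 + R) (u(R, C) = (R - 6)*(C + (-8 + 0² + 5*0)) = (-6 + R)*(C + (-8 + 0 + 0)) = (-6 + R)*(C - 8) = (-6 + R)*(-8 + C) = (-8 + C)*(-6 + R))
u(-30, 1)/(-2481) + 3177/((-8*(-12)*15)) = (48 - 8*(-30) - 6*1 + 1*(-30))/(-2481) + 3177/((-8*(-12)*15)) = (48 + 240 - 6 - 30)*(-1/2481) + 3177/((96*15)) = 252*(-1/2481) + 3177/1440 = -84/827 + 3177*(1/1440) = -84/827 + 353/160 = 278491/132320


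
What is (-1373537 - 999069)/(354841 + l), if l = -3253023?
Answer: 1186303/1449091 ≈ 0.81865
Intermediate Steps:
(-1373537 - 999069)/(354841 + l) = (-1373537 - 999069)/(354841 - 3253023) = -2372606/(-2898182) = -2372606*(-1/2898182) = 1186303/1449091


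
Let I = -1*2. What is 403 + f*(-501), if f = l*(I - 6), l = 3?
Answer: 12427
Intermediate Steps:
I = -2
f = -24 (f = 3*(-2 - 6) = 3*(-8) = -24)
403 + f*(-501) = 403 - 24*(-501) = 403 + 12024 = 12427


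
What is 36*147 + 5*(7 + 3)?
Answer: 5342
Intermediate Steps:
36*147 + 5*(7 + 3) = 5292 + 5*10 = 5292 + 50 = 5342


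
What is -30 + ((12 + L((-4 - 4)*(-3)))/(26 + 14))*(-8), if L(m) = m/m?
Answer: -163/5 ≈ -32.600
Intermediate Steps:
L(m) = 1
-30 + ((12 + L((-4 - 4)*(-3)))/(26 + 14))*(-8) = -30 + ((12 + 1)/(26 + 14))*(-8) = -30 + (13/40)*(-8) = -30 - 13/5 = -163/5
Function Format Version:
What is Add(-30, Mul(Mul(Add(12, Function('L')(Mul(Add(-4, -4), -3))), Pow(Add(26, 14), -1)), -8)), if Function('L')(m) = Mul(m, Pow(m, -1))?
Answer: Rational(-163, 5) ≈ -32.600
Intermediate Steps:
Function('L')(m) = 1
Add(-30, Mul(Mul(Add(12, Function('L')(Mul(Add(-4, -4), -3))), Pow(Add(26, 14), -1)), -8)) = Add(-30, Mul(Mul(Add(12, 1), Pow(Add(26, 14), -1)), -8)) = Add(-30, Mul(Mul(13, Pow(40, -1)), -8)) = Add(-30, Mul(Mul(13, Rational(1, 40)), -8)) = Add(-30, Mul(Rational(13, 40), -8)) = Add(-30, Rational(-13, 5)) = Rational(-163, 5)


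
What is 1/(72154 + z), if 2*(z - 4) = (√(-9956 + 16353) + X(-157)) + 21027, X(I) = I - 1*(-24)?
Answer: 330420/27294337703 - 2*√6397/27294337703 ≈ 1.2100e-5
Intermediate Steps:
X(I) = 24 + I (X(I) = I + 24 = 24 + I)
z = 10451 + √6397/2 (z = 4 + ((√(-9956 + 16353) + (24 - 157)) + 21027)/2 = 4 + ((√6397 - 133) + 21027)/2 = 4 + ((-133 + √6397) + 21027)/2 = 4 + (20894 + √6397)/2 = 4 + (10447 + √6397/2) = 10451 + √6397/2 ≈ 10491.)
1/(72154 + z) = 1/(72154 + (10451 + √6397/2)) = 1/(82605 + √6397/2)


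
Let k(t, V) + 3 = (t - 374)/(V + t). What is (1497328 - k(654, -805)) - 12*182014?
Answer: -103712107/151 ≈ -6.8684e+5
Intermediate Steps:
k(t, V) = -3 + (-374 + t)/(V + t) (k(t, V) = -3 + (t - 374)/(V + t) = -3 + (-374 + t)/(V + t))
(1497328 - k(654, -805)) - 12*182014 = (1497328 - (-374 - 3*(-805) - 2*654)/(-805 + 654)) - 12*182014 = (1497328 - (-374 + 2415 - 1308)/(-151)) - 1*2184168 = (1497328 - (-1)*733/151) - 2184168 = (1497328 - 1*(-733/151)) - 2184168 = (1497328 + 733/151) - 2184168 = 226097261/151 - 2184168 = -103712107/151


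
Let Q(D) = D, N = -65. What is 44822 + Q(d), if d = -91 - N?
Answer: 44796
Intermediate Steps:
d = -26 (d = -91 - 1*(-65) = -91 + 65 = -26)
44822 + Q(d) = 44822 - 26 = 44796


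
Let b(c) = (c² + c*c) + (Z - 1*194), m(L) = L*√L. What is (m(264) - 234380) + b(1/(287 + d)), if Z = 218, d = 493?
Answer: -71291095199/304200 + 528*√66 ≈ -2.3007e+5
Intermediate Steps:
m(L) = L^(3/2)
b(c) = 24 + 2*c² (b(c) = (c² + c*c) + (218 - 1*194) = (c² + c²) + (218 - 194) = 2*c² + 24 = 24 + 2*c²)
(m(264) - 234380) + b(1/(287 + d)) = (264^(3/2) - 234380) + (24 + 2*(1/(287 + 493))²) = (528*√66 - 234380) + (24 + 2*(1/780)²) = (-234380 + 528*√66) + (24 + 2*(1/780)²) = (-234380 + 528*√66) + (24 + 2*(1/608400)) = (-234380 + 528*√66) + (24 + 1/304200) = (-234380 + 528*√66) + 7300801/304200 = -71291095199/304200 + 528*√66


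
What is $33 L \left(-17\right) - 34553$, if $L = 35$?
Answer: $-54188$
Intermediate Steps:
$33 L \left(-17\right) - 34553 = 33 \cdot 35 \left(-17\right) - 34553 = 1155 \left(-17\right) - 34553 = -19635 - 34553 = -54188$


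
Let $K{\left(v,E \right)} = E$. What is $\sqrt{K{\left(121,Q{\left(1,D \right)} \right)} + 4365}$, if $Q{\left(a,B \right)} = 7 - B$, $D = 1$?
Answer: $\sqrt{4371} \approx 66.114$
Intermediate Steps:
$\sqrt{K{\left(121,Q{\left(1,D \right)} \right)} + 4365} = \sqrt{\left(7 - 1\right) + 4365} = \sqrt{6 + 4365} = \sqrt{4371}$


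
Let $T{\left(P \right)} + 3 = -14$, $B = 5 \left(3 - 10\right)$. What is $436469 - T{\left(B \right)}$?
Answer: $436486$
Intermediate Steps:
$B = -35$ ($B = 5 \left(-7\right) = -35$)
$T{\left(P \right)} = -17$ ($T{\left(P \right)} = -3 - 14 = -17$)
$436469 - T{\left(B \right)} = 436469 - -17 = 436469 + 17 = 436486$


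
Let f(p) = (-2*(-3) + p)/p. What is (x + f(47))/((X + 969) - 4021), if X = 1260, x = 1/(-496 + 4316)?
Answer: -202507/321735680 ≈ -0.00062942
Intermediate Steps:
x = 1/3820 ≈ 0.00026178
f(p) = (6 + p)/p
(x + f(47))/((X + 969) - 4021) = (1/3820 + (6 + 47)/47)/((1260 + 969) - 4021) = (1/3820 + (1/47)*53)/(2229 - 4021) = (1/3820 + 53/47)/(-1792) = (202507/179540)*(-1/1792) = -202507/321735680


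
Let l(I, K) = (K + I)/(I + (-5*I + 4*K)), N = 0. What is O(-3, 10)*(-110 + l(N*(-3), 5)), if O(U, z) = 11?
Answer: -4829/4 ≈ -1207.3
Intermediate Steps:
l(I, K) = (I + K)/(-4*I + 4*K)
O(-3, 10)*(-110 + l(N*(-3), 5)) = 11*(-110 + (-0*(-3) - 1*5)/(4*(0*(-3) - 1*5))) = 11*(-110 + (-1*0 - 5)/(4*(0 - 5))) = 11*(-110 + (¼)*(0 - 5)/(-5)) = 11*(-110 + (¼)*(-⅕)*(-5)) = 11*(-110 + ¼) = 11*(-439/4) = -4829/4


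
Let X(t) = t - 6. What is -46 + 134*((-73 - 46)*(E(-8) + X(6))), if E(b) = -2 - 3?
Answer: 79684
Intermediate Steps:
X(t) = -6 + t
E(b) = -5
-46 + 134*((-73 - 46)*(E(-8) + X(6))) = -46 + 134*((-73 - 46)*(-5 + (-6 + 6))) = -46 + 134*(-119*(-5 + 0)) = -46 + 134*(-119*(-5)) = -46 + 134*595 = -46 + 79730 = 79684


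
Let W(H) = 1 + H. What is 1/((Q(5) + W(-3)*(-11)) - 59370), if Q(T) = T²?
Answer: -1/59323 ≈ -1.6857e-5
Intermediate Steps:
1/((Q(5) + W(-3)*(-11)) - 59370) = 1/((5² + (1 - 3)*(-11)) - 59370) = 1/((25 - 2*(-11)) - 59370) = 1/((25 + 22) - 59370) = 1/(47 - 59370) = 1/(-59323) = -1/59323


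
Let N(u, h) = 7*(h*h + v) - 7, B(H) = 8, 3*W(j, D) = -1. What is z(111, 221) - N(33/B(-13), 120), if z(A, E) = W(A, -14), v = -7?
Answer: -302233/3 ≈ -1.0074e+5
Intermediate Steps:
W(j, D) = -⅓ (W(j, D) = (⅓)*(-1) = -⅓)
z(A, E) = -⅓
N(u, h) = -56 + 7*h² (N(u, h) = 7*(h*h - 7) - 7 = 7*(h² - 7) - 7 = 7*(-7 + h²) - 7 = (-49 + 7*h²) - 7 = -56 + 7*h²)
z(111, 221) - N(33/B(-13), 120) = -⅓ - (-56 + 7*120²) = -⅓ - (-56 + 7*14400) = -⅓ - (-56 + 100800) = -⅓ - 1*100744 = -⅓ - 100744 = -302233/3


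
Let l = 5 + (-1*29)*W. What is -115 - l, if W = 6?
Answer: 54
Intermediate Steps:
l = -169 (l = 5 - 1*29*6 = 5 - 29*6 = 5 - 174 = -169)
-115 - l = -115 - 1*(-169) = -115 + 169 = 54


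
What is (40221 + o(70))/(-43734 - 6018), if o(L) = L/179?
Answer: -7199629/8905608 ≈ -0.80844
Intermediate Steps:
o(L) = L/179 (o(L) = L*(1/179) = L/179)
(40221 + o(70))/(-43734 - 6018) = (40221 + (1/179)*70)/(-43734 - 6018) = (40221 + 70/179)/(-49752) = (7199629/179)*(-1/49752) = -7199629/8905608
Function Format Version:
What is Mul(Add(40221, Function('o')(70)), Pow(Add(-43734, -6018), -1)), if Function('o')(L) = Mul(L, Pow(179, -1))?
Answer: Rational(-7199629, 8905608) ≈ -0.80844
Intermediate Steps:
Function('o')(L) = Mul(Rational(1, 179), L) (Function('o')(L) = Mul(L, Rational(1, 179)) = Mul(Rational(1, 179), L))
Mul(Add(40221, Function('o')(70)), Pow(Add(-43734, -6018), -1)) = Mul(Add(40221, Mul(Rational(1, 179), 70)), Pow(Add(-43734, -6018), -1)) = Mul(Add(40221, Rational(70, 179)), Pow(-49752, -1)) = Mul(Rational(7199629, 179), Rational(-1, 49752)) = Rational(-7199629, 8905608)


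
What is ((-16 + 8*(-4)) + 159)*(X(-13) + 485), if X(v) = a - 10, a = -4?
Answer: 52281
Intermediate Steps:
X(v) = -14 (X(v) = -4 - 10 = -14)
((-16 + 8*(-4)) + 159)*(X(-13) + 485) = ((-16 + 8*(-4)) + 159)*(-14 + 485) = ((-16 - 32) + 159)*471 = (-48 + 159)*471 = 111*471 = 52281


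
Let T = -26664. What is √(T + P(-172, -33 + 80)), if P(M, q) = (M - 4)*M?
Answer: 2*√902 ≈ 60.067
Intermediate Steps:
P(M, q) = M*(-4 + M) (P(M, q) = (-4 + M)*M = M*(-4 + M))
√(T + P(-172, -33 + 80)) = √(-26664 - 172*(-4 - 172)) = √(-26664 - 172*(-176)) = √(-26664 + 30272) = √3608 = 2*√902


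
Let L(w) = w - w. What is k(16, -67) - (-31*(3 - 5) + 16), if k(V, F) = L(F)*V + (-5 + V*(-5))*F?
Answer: 5617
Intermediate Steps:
L(w) = 0
k(V, F) = F*(-5 - 5*V) (k(V, F) = 0*V + (-5 + V*(-5))*F = 0 + (-5 - 5*V)*F = 0 + F*(-5 - 5*V) = F*(-5 - 5*V))
k(16, -67) - (-31*(3 - 5) + 16) = 5*(-67)*(-1 - 1*16) - (-31*(3 - 5) + 16) = 5*(-67)*(-1 - 16) - (-31*(-2) + 16) = 5*(-67)*(-17) - (62 + 16) = 5695 - 1*78 = 5695 - 78 = 5617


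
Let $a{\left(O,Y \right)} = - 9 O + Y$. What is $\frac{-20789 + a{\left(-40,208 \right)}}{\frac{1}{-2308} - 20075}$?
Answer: $\frac{46670068}{46333101} \approx 1.0073$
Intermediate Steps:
$a{\left(O,Y \right)} = Y - 9 O$
$\frac{-20789 + a{\left(-40,208 \right)}}{\frac{1}{-2308} - 20075} = \frac{-20789 + \left(208 - -360\right)}{\frac{1}{-2308} - 20075} = \frac{-20789 + \left(208 + 360\right)}{- \frac{1}{2308} - 20075} = \frac{-20789 + 568}{- \frac{46333101}{2308}} = \left(-20221\right) \left(- \frac{2308}{46333101}\right) = \frac{46670068}{46333101}$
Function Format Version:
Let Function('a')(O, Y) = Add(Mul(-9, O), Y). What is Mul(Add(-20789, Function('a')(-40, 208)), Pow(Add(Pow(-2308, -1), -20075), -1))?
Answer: Rational(46670068, 46333101) ≈ 1.0073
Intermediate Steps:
Function('a')(O, Y) = Add(Y, Mul(-9, O))
Mul(Add(-20789, Function('a')(-40, 208)), Pow(Add(Pow(-2308, -1), -20075), -1)) = Mul(Add(-20789, Add(208, Mul(-9, -40))), Pow(Add(Pow(-2308, -1), -20075), -1)) = Mul(Add(-20789, Add(208, 360)), Pow(Add(Rational(-1, 2308), -20075), -1)) = Mul(Add(-20789, 568), Pow(Rational(-46333101, 2308), -1)) = Mul(-20221, Rational(-2308, 46333101)) = Rational(46670068, 46333101)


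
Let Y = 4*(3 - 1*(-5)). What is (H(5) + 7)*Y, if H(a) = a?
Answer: 384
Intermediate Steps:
Y = 32 (Y = 4*(3 + 5) = 4*8 = 32)
(H(5) + 7)*Y = (5 + 7)*32 = 12*32 = 384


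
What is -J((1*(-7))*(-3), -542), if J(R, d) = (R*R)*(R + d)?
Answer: 229761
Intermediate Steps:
J(R, d) = R²*(R + d)
-J((1*(-7))*(-3), -542) = -((1*(-7))*(-3))²*((1*(-7))*(-3) - 542) = -(-7*(-3))²*(-7*(-3) - 542) = -21²*(21 - 542) = -441*(-521) = -1*(-229761) = 229761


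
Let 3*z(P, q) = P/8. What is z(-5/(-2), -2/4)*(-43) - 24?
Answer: -1367/48 ≈ -28.479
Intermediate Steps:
z(P, q) = P/24 (z(P, q) = (P/8)/3 = P/24)
z(-5/(-2), -2/4)*(-43) - 24 = ((-5/(-2))/24)*(-43) - 24 = ((-5*(-1/2))/24)*(-43) - 24 = ((1/24)*(5/2))*(-43) - 24 = (5/48)*(-43) - 24 = -215/48 - 24 = -1367/48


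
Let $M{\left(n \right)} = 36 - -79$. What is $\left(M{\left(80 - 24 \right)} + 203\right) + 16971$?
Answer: $17289$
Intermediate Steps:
$M{\left(n \right)} = 115$ ($M{\left(n \right)} = 36 + 79 = 115$)
$\left(M{\left(80 - 24 \right)} + 203\right) + 16971 = \left(115 + 203\right) + 16971 = 318 + 16971 = 17289$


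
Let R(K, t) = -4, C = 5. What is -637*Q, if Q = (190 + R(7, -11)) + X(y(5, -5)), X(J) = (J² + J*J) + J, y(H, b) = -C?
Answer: -147147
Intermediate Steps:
y(H, b) = -5 (y(H, b) = -1*5 = -5)
X(J) = J + 2*J² (X(J) = (J² + J²) + J = 2*J² + J = J + 2*J²)
Q = 231 (Q = (190 - 4) - 5*(1 + 2*(-5)) = 186 - 5*(1 - 10) = 186 - 5*(-9) = 186 + 45 = 231)
-637*Q = -637*231 = -147147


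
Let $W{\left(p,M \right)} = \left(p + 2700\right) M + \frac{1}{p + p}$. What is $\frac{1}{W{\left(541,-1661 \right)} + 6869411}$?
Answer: $\frac{1082}{1607971021} \approx 6.729 \cdot 10^{-7}$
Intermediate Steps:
$W{\left(p,M \right)} = \frac{1}{2 p} + M \left(2700 + p\right)$ ($W{\left(p,M \right)} = \left(2700 + p\right) M + \frac{1}{2 p} = M \left(2700 + p\right) + \frac{1}{2 p} = \frac{1}{2 p} + M \left(2700 + p\right)$)
$\frac{1}{W{\left(541,-1661 \right)} + 6869411} = \frac{1}{\frac{\frac{1}{2} - 898601 \left(2700 + 541\right)}{541} + 6869411} = \frac{1}{\frac{\frac{1}{2} - 898601 \cdot 3241}{541} + 6869411} = \frac{1}{\frac{\frac{1}{2} - 2912365841}{541} + 6869411} = \frac{1}{\frac{1}{541} \left(- \frac{5824731681}{2}\right) + 6869411} = \frac{1}{- \frac{5824731681}{1082} + 6869411} = \frac{1}{\frac{1607971021}{1082}} = \frac{1082}{1607971021}$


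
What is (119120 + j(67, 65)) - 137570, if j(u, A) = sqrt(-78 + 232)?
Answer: -18450 + sqrt(154) ≈ -18438.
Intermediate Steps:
j(u, A) = sqrt(154)
(119120 + j(67, 65)) - 137570 = (119120 + sqrt(154)) - 137570 = -18450 + sqrt(154)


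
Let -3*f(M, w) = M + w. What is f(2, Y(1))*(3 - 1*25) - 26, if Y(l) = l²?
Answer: -4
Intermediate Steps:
f(M, w) = -M/3 - w/3 (f(M, w) = -(M + w)/3 = -M/3 - w/3)
f(2, Y(1))*(3 - 1*25) - 26 = (-⅓*2 - ⅓*1²)*(3 - 1*25) - 26 = (-⅔ - ⅓*1)*(3 - 25) - 26 = (-⅔ - ⅓)*(-22) - 26 = -1*(-22) - 26 = 22 - 26 = -4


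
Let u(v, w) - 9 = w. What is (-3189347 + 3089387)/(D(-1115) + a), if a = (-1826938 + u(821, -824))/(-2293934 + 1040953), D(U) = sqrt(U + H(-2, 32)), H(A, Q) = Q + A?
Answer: -114461186289016140/853374392615347 + 78466670090322780*I*sqrt(1085)/853374392615347 ≈ -134.13 + 3028.7*I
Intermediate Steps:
H(A, Q) = A + Q
u(v, w) = 9 + w
D(U) = sqrt(30 + U) (D(U) = sqrt(U + (-2 + 32)) = sqrt(U + 30) = sqrt(30 + U))
a = 1827753/1252981 (a = (-1826938 + (9 - 824))/(-2293934 + 1040953) = (-1826938 - 815)/(-1252981) = -1827753*(-1/1252981) = 1827753/1252981 ≈ 1.4587)
(-3189347 + 3089387)/(D(-1115) + a) = (-3189347 + 3089387)/(sqrt(30 - 1115) + 1827753/1252981) = -99960/(sqrt(-1085) + 1827753/1252981) = -99960/(I*sqrt(1085) + 1827753/1252981) = -99960/(1827753/1252981 + I*sqrt(1085))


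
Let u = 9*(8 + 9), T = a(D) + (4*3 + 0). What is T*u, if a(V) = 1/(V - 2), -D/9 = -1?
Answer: 13005/7 ≈ 1857.9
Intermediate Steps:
D = 9 (D = -9*(-1) = 9)
a(V) = 1/(-2 + V)
T = 85/7 (T = 1/(-2 + 9) + (4*3 + 0) = 1/7 + (12 + 0) = ⅐ + 12 = 85/7 ≈ 12.143)
u = 153 (u = 9*17 = 153)
T*u = (85/7)*153 = 13005/7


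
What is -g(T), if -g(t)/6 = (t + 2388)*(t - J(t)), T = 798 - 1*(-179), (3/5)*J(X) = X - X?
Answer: 19725630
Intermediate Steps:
J(X) = 0 (J(X) = 5*(X - X)/3 = (5/3)*0 = 0)
T = 977 (T = 798 + 179 = 977)
g(t) = -6*t*(2388 + t) (g(t) = -6*(t + 2388)*(t - 1*0) = -6*(2388 + t)*(t + 0) = -6*(2388 + t)*t = -6*t*(2388 + t))
-g(T) = -6*977*(-2388 - 1*977) = -6*977*(-2388 - 977) = -6*977*(-3365) = -1*(-19725630) = 19725630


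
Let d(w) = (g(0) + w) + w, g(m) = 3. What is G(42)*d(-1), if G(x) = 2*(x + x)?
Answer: 168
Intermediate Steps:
d(w) = 3 + 2*w (d(w) = (3 + w) + w = 3 + 2*w)
G(x) = 4*x (G(x) = 2*(2*x) = 4*x)
G(42)*d(-1) = (4*42)*(3 + 2*(-1)) = 168*(3 - 2) = 168*1 = 168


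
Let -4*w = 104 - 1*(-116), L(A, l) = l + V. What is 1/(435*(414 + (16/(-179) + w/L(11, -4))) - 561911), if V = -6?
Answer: -358/135849323 ≈ -2.6353e-6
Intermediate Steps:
L(A, l) = -6 + l (L(A, l) = l - 6 = -6 + l)
w = -55 (w = -(104 - 1*(-116))/4 = -(104 + 116)/4 = -¼*220 = -55)
1/(435*(414 + (16/(-179) + w/L(11, -4))) - 561911) = 1/(435*(414 + (16/(-179) - 55/(-6 - 4))) - 561911) = 1/(435*(414 + (16*(-1/179) - 55/(-10))) - 561911) = 1/(435*(414 + (-16/179 - 55*(-⅒))) - 561911) = 1/(435*(414 + (-16/179 + 11/2)) - 561911) = 1/(435*(414 + 1937/358) - 561911) = 1/(435*(150149/358) - 561911) = 1/(65314815/358 - 561911) = 1/(-135849323/358) = -358/135849323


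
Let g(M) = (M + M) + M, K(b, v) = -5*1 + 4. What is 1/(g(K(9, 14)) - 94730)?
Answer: -1/94733 ≈ -1.0556e-5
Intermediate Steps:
K(b, v) = -1 (K(b, v) = -5 + 4 = -1)
g(M) = 3*M (g(M) = 2*M + M = 3*M)
1/(g(K(9, 14)) - 94730) = 1/(3*(-1) - 94730) = 1/(-3 - 94730) = 1/(-94733) = -1/94733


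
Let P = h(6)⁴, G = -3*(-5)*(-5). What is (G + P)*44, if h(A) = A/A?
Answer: -3256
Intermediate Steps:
G = -75 (G = 15*(-5) = -75)
h(A) = 1
P = 1 (P = 1⁴ = 1)
(G + P)*44 = (-75 + 1)*44 = -74*44 = -3256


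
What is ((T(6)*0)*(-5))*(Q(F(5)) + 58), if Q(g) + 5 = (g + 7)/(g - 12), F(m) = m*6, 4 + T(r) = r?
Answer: 0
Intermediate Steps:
T(r) = -4 + r
F(m) = 6*m
Q(g) = -5 + (7 + g)/(-12 + g) (Q(g) = -5 + (g + 7)/(g - 12) = -5 + (7 + g)/(-12 + g))
((T(6)*0)*(-5))*(Q(F(5)) + 58) = (((-4 + 6)*0)*(-5))*((67 - 24*5)/(-12 + 6*5) + 58) = ((2*0)*(-5))*((67 - 4*30)/(-12 + 30) + 58) = (0*(-5))*((67 - 120)/18 + 58) = 0*((1/18)*(-53) + 58) = 0*(-53/18 + 58) = 0*(991/18) = 0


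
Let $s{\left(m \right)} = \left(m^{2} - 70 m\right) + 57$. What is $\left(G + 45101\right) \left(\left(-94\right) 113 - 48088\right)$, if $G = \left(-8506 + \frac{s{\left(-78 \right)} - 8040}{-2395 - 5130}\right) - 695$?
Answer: $- \frac{3172030131738}{1505} \approx -2.1077 \cdot 10^{9}$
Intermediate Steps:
$s{\left(m \right)} = 57 + m^{2} - 70 m$
$G = - \frac{69241086}{7525}$ ($G = \left(-8506 + \frac{\left(57 + \left(-78\right)^{2} - -5460\right) - 8040}{-2395 - 5130}\right) - 695 = \left(-8506 + \frac{\left(57 + 6084 + 5460\right) - 8040}{-7525}\right) - 695 = \left(-8506 + \left(11601 - 8040\right) \left(- \frac{1}{7525}\right)\right) - 695 = \left(-8506 + 3561 \left(- \frac{1}{7525}\right)\right) - 695 = \left(-8506 - \frac{3561}{7525}\right) - 695 = - \frac{64011211}{7525} - 695 = - \frac{69241086}{7525} \approx -9201.5$)
$\left(G + 45101\right) \left(\left(-94\right) 113 - 48088\right) = \left(- \frac{69241086}{7525} + 45101\right) \left(\left(-94\right) 113 - 48088\right) = \frac{270143939 \left(-10622 - 48088\right)}{7525} = \frac{270143939}{7525} \left(-58710\right) = - \frac{3172030131738}{1505}$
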